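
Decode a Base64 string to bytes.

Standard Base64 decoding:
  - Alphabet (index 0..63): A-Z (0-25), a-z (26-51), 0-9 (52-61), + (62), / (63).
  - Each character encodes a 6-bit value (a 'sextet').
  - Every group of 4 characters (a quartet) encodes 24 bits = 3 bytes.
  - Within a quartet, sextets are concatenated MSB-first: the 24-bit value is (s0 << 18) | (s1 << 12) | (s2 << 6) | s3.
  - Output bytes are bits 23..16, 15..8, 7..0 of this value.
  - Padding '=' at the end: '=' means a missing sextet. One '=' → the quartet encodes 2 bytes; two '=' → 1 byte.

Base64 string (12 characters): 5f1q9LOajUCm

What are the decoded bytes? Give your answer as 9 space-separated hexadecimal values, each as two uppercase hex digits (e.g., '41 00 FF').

After char 0 ('5'=57): chars_in_quartet=1 acc=0x39 bytes_emitted=0
After char 1 ('f'=31): chars_in_quartet=2 acc=0xE5F bytes_emitted=0
After char 2 ('1'=53): chars_in_quartet=3 acc=0x397F5 bytes_emitted=0
After char 3 ('q'=42): chars_in_quartet=4 acc=0xE5FD6A -> emit E5 FD 6A, reset; bytes_emitted=3
After char 4 ('9'=61): chars_in_quartet=1 acc=0x3D bytes_emitted=3
After char 5 ('L'=11): chars_in_quartet=2 acc=0xF4B bytes_emitted=3
After char 6 ('O'=14): chars_in_quartet=3 acc=0x3D2CE bytes_emitted=3
After char 7 ('a'=26): chars_in_quartet=4 acc=0xF4B39A -> emit F4 B3 9A, reset; bytes_emitted=6
After char 8 ('j'=35): chars_in_quartet=1 acc=0x23 bytes_emitted=6
After char 9 ('U'=20): chars_in_quartet=2 acc=0x8D4 bytes_emitted=6
After char 10 ('C'=2): chars_in_quartet=3 acc=0x23502 bytes_emitted=6
After char 11 ('m'=38): chars_in_quartet=4 acc=0x8D40A6 -> emit 8D 40 A6, reset; bytes_emitted=9

Answer: E5 FD 6A F4 B3 9A 8D 40 A6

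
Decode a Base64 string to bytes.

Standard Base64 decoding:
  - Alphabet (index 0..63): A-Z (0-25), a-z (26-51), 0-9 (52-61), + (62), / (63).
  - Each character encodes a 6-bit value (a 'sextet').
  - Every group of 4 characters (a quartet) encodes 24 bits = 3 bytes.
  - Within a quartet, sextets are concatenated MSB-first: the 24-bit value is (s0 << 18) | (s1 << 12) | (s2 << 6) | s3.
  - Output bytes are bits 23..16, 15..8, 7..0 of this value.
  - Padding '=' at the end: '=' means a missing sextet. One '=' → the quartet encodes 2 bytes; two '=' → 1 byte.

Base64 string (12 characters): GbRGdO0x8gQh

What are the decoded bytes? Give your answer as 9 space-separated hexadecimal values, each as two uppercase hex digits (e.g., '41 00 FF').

After char 0 ('G'=6): chars_in_quartet=1 acc=0x6 bytes_emitted=0
After char 1 ('b'=27): chars_in_quartet=2 acc=0x19B bytes_emitted=0
After char 2 ('R'=17): chars_in_quartet=3 acc=0x66D1 bytes_emitted=0
After char 3 ('G'=6): chars_in_quartet=4 acc=0x19B446 -> emit 19 B4 46, reset; bytes_emitted=3
After char 4 ('d'=29): chars_in_quartet=1 acc=0x1D bytes_emitted=3
After char 5 ('O'=14): chars_in_quartet=2 acc=0x74E bytes_emitted=3
After char 6 ('0'=52): chars_in_quartet=3 acc=0x1D3B4 bytes_emitted=3
After char 7 ('x'=49): chars_in_quartet=4 acc=0x74ED31 -> emit 74 ED 31, reset; bytes_emitted=6
After char 8 ('8'=60): chars_in_quartet=1 acc=0x3C bytes_emitted=6
After char 9 ('g'=32): chars_in_quartet=2 acc=0xF20 bytes_emitted=6
After char 10 ('Q'=16): chars_in_quartet=3 acc=0x3C810 bytes_emitted=6
After char 11 ('h'=33): chars_in_quartet=4 acc=0xF20421 -> emit F2 04 21, reset; bytes_emitted=9

Answer: 19 B4 46 74 ED 31 F2 04 21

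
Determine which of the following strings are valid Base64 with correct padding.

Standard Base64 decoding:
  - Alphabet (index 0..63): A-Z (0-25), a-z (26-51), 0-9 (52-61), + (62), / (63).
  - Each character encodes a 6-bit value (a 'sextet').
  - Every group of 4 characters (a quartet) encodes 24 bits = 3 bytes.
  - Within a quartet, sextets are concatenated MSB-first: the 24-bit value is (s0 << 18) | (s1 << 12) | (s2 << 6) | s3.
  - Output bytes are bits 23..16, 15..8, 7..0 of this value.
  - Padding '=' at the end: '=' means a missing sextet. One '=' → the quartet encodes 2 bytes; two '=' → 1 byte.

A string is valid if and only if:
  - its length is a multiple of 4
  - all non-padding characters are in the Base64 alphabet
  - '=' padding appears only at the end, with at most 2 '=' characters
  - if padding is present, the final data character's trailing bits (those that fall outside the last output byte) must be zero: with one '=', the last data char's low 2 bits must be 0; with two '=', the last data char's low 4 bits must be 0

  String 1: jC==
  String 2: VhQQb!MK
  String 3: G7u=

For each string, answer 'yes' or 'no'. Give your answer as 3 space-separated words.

Answer: no no no

Derivation:
String 1: 'jC==' → invalid (bad trailing bits)
String 2: 'VhQQb!MK' → invalid (bad char(s): ['!'])
String 3: 'G7u=' → invalid (bad trailing bits)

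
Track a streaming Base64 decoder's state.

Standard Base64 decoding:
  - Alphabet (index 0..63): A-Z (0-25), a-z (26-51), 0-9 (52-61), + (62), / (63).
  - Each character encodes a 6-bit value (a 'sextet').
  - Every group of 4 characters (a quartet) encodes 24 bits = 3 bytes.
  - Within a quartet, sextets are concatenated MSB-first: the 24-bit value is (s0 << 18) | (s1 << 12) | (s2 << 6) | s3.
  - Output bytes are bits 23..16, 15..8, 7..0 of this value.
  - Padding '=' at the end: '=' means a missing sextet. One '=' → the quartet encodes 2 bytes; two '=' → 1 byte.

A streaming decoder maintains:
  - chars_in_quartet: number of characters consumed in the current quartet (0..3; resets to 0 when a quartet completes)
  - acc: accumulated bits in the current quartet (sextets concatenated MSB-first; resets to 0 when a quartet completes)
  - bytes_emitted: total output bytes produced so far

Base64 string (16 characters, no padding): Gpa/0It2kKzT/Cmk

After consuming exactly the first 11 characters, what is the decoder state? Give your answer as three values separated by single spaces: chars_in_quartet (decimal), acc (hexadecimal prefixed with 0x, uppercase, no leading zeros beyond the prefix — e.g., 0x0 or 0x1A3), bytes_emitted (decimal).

After char 0 ('G'=6): chars_in_quartet=1 acc=0x6 bytes_emitted=0
After char 1 ('p'=41): chars_in_quartet=2 acc=0x1A9 bytes_emitted=0
After char 2 ('a'=26): chars_in_quartet=3 acc=0x6A5A bytes_emitted=0
After char 3 ('/'=63): chars_in_quartet=4 acc=0x1A96BF -> emit 1A 96 BF, reset; bytes_emitted=3
After char 4 ('0'=52): chars_in_quartet=1 acc=0x34 bytes_emitted=3
After char 5 ('I'=8): chars_in_quartet=2 acc=0xD08 bytes_emitted=3
After char 6 ('t'=45): chars_in_quartet=3 acc=0x3422D bytes_emitted=3
After char 7 ('2'=54): chars_in_quartet=4 acc=0xD08B76 -> emit D0 8B 76, reset; bytes_emitted=6
After char 8 ('k'=36): chars_in_quartet=1 acc=0x24 bytes_emitted=6
After char 9 ('K'=10): chars_in_quartet=2 acc=0x90A bytes_emitted=6
After char 10 ('z'=51): chars_in_quartet=3 acc=0x242B3 bytes_emitted=6

Answer: 3 0x242B3 6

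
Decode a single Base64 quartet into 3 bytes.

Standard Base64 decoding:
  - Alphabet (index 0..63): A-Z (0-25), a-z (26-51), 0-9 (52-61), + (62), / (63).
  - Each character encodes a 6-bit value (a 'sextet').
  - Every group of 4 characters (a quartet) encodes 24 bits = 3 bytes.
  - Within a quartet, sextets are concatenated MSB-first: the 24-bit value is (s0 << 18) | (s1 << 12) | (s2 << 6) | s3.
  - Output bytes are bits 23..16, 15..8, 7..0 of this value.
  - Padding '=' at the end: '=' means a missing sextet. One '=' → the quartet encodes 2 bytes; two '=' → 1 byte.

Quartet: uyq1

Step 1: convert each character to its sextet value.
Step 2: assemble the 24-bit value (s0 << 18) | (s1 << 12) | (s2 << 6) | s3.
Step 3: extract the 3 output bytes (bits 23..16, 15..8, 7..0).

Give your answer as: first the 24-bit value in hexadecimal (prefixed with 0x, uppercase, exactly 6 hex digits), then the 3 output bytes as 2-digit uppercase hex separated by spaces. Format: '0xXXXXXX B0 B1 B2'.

Answer: 0xBB2AB5 BB 2A B5

Derivation:
Sextets: u=46, y=50, q=42, 1=53
24-bit: (46<<18) | (50<<12) | (42<<6) | 53
      = 0xB80000 | 0x032000 | 0x000A80 | 0x000035
      = 0xBB2AB5
Bytes: (v>>16)&0xFF=BB, (v>>8)&0xFF=2A, v&0xFF=B5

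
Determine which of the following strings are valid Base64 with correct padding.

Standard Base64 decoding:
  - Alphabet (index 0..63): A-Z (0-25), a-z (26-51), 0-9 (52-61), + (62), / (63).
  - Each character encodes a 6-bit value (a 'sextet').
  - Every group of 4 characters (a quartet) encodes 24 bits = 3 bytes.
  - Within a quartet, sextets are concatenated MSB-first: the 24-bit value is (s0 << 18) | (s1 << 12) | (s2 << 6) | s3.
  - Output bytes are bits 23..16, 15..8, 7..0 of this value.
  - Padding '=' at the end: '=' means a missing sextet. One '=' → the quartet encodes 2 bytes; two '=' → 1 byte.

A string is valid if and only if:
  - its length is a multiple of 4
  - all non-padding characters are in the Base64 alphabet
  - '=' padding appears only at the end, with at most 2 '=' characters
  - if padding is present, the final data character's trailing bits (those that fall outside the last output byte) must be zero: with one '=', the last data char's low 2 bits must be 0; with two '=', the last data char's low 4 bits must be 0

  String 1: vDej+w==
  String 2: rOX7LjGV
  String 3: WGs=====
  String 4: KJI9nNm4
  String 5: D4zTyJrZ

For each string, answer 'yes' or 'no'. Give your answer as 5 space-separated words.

Answer: yes yes no yes yes

Derivation:
String 1: 'vDej+w==' → valid
String 2: 'rOX7LjGV' → valid
String 3: 'WGs=====' → invalid (5 pad chars (max 2))
String 4: 'KJI9nNm4' → valid
String 5: 'D4zTyJrZ' → valid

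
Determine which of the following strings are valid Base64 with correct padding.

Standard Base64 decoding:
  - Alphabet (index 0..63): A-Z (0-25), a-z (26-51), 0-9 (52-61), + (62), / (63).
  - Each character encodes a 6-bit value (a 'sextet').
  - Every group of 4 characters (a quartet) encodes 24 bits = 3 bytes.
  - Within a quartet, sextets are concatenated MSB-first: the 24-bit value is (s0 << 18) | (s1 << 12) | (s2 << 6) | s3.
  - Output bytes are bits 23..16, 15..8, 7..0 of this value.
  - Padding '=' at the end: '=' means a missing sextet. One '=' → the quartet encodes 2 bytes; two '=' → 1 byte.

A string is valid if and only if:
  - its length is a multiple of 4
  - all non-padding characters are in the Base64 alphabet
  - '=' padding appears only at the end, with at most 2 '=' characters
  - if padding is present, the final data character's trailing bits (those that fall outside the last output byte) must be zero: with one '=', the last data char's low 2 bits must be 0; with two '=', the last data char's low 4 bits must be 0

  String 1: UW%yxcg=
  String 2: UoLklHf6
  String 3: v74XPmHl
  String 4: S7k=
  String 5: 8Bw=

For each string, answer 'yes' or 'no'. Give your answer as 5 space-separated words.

Answer: no yes yes yes yes

Derivation:
String 1: 'UW%yxcg=' → invalid (bad char(s): ['%'])
String 2: 'UoLklHf6' → valid
String 3: 'v74XPmHl' → valid
String 4: 'S7k=' → valid
String 5: '8Bw=' → valid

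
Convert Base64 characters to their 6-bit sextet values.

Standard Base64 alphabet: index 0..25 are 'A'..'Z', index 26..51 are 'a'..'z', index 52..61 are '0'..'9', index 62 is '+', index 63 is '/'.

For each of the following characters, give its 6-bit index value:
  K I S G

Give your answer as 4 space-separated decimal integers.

'K': A..Z range, ord('K') − ord('A') = 10
'I': A..Z range, ord('I') − ord('A') = 8
'S': A..Z range, ord('S') − ord('A') = 18
'G': A..Z range, ord('G') − ord('A') = 6

Answer: 10 8 18 6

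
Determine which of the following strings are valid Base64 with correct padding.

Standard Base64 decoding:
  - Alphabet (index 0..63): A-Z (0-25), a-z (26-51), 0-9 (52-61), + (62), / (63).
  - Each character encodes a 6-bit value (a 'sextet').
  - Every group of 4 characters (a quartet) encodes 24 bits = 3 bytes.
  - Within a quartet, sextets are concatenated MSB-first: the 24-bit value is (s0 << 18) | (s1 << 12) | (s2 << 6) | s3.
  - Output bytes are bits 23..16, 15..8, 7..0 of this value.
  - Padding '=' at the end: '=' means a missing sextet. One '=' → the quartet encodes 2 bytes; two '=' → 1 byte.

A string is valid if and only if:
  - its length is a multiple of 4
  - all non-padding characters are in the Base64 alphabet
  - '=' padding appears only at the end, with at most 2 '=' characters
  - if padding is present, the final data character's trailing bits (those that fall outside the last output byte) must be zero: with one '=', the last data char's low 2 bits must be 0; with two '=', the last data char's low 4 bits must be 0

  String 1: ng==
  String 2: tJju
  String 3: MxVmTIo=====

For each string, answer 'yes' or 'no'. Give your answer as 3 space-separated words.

String 1: 'ng==' → valid
String 2: 'tJju' → valid
String 3: 'MxVmTIo=====' → invalid (5 pad chars (max 2))

Answer: yes yes no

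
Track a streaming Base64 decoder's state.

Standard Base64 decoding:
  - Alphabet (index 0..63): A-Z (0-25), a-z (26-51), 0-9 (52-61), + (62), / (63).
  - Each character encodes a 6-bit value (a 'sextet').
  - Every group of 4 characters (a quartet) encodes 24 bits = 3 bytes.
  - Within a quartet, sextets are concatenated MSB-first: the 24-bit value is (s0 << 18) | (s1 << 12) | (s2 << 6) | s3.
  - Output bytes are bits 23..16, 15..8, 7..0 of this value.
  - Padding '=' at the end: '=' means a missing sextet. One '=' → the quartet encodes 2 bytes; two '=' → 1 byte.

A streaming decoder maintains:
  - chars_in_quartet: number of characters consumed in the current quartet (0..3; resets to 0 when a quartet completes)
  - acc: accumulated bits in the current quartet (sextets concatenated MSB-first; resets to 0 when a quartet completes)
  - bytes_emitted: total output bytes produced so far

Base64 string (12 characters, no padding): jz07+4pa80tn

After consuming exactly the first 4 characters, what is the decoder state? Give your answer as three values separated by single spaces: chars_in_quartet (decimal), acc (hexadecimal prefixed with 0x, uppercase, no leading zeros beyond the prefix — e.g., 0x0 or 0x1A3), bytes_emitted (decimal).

Answer: 0 0x0 3

Derivation:
After char 0 ('j'=35): chars_in_quartet=1 acc=0x23 bytes_emitted=0
After char 1 ('z'=51): chars_in_quartet=2 acc=0x8F3 bytes_emitted=0
After char 2 ('0'=52): chars_in_quartet=3 acc=0x23CF4 bytes_emitted=0
After char 3 ('7'=59): chars_in_quartet=4 acc=0x8F3D3B -> emit 8F 3D 3B, reset; bytes_emitted=3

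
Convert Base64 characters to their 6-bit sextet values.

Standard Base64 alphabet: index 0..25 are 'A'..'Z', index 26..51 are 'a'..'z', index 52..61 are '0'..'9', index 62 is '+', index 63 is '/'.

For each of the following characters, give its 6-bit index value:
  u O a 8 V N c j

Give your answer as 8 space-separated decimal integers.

'u': a..z range, 26 + ord('u') − ord('a') = 46
'O': A..Z range, ord('O') − ord('A') = 14
'a': a..z range, 26 + ord('a') − ord('a') = 26
'8': 0..9 range, 52 + ord('8') − ord('0') = 60
'V': A..Z range, ord('V') − ord('A') = 21
'N': A..Z range, ord('N') − ord('A') = 13
'c': a..z range, 26 + ord('c') − ord('a') = 28
'j': a..z range, 26 + ord('j') − ord('a') = 35

Answer: 46 14 26 60 21 13 28 35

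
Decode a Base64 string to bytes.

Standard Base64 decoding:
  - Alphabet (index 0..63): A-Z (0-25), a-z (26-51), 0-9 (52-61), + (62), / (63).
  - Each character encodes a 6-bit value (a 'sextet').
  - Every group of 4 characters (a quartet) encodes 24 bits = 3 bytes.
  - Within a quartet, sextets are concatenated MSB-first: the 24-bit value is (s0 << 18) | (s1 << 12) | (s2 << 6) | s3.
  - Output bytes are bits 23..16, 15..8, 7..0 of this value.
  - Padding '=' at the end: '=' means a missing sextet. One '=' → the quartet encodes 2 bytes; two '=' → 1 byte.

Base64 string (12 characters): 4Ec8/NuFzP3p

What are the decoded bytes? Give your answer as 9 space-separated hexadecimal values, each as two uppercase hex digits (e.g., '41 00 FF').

After char 0 ('4'=56): chars_in_quartet=1 acc=0x38 bytes_emitted=0
After char 1 ('E'=4): chars_in_quartet=2 acc=0xE04 bytes_emitted=0
After char 2 ('c'=28): chars_in_quartet=3 acc=0x3811C bytes_emitted=0
After char 3 ('8'=60): chars_in_quartet=4 acc=0xE0473C -> emit E0 47 3C, reset; bytes_emitted=3
After char 4 ('/'=63): chars_in_quartet=1 acc=0x3F bytes_emitted=3
After char 5 ('N'=13): chars_in_quartet=2 acc=0xFCD bytes_emitted=3
After char 6 ('u'=46): chars_in_quartet=3 acc=0x3F36E bytes_emitted=3
After char 7 ('F'=5): chars_in_quartet=4 acc=0xFCDB85 -> emit FC DB 85, reset; bytes_emitted=6
After char 8 ('z'=51): chars_in_quartet=1 acc=0x33 bytes_emitted=6
After char 9 ('P'=15): chars_in_quartet=2 acc=0xCCF bytes_emitted=6
After char 10 ('3'=55): chars_in_quartet=3 acc=0x333F7 bytes_emitted=6
After char 11 ('p'=41): chars_in_quartet=4 acc=0xCCFDE9 -> emit CC FD E9, reset; bytes_emitted=9

Answer: E0 47 3C FC DB 85 CC FD E9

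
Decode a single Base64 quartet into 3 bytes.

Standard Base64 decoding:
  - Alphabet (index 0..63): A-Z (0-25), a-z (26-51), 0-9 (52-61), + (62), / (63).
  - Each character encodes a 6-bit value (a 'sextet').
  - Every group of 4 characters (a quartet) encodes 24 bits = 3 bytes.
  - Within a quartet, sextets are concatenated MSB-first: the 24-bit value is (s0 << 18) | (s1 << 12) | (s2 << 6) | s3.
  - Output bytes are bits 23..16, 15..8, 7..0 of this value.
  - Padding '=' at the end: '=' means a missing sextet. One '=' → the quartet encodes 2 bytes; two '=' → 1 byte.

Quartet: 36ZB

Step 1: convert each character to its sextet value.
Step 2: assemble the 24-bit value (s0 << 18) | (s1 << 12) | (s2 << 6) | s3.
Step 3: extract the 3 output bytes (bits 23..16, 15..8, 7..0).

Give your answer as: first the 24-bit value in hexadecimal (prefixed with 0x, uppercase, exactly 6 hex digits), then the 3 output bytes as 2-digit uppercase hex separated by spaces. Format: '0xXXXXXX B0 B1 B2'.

Sextets: 3=55, 6=58, Z=25, B=1
24-bit: (55<<18) | (58<<12) | (25<<6) | 1
      = 0xDC0000 | 0x03A000 | 0x000640 | 0x000001
      = 0xDFA641
Bytes: (v>>16)&0xFF=DF, (v>>8)&0xFF=A6, v&0xFF=41

Answer: 0xDFA641 DF A6 41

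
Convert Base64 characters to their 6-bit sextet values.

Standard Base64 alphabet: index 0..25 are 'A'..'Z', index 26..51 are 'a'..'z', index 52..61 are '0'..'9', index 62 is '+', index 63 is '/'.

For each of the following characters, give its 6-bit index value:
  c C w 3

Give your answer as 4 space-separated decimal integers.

Answer: 28 2 48 55

Derivation:
'c': a..z range, 26 + ord('c') − ord('a') = 28
'C': A..Z range, ord('C') − ord('A') = 2
'w': a..z range, 26 + ord('w') − ord('a') = 48
'3': 0..9 range, 52 + ord('3') − ord('0') = 55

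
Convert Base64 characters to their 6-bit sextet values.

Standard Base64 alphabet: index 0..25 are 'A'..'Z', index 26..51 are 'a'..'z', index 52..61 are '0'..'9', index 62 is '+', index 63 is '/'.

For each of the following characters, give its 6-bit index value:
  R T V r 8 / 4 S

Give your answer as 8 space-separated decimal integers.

Answer: 17 19 21 43 60 63 56 18

Derivation:
'R': A..Z range, ord('R') − ord('A') = 17
'T': A..Z range, ord('T') − ord('A') = 19
'V': A..Z range, ord('V') − ord('A') = 21
'r': a..z range, 26 + ord('r') − ord('a') = 43
'8': 0..9 range, 52 + ord('8') − ord('0') = 60
'/': index 63
'4': 0..9 range, 52 + ord('4') − ord('0') = 56
'S': A..Z range, ord('S') − ord('A') = 18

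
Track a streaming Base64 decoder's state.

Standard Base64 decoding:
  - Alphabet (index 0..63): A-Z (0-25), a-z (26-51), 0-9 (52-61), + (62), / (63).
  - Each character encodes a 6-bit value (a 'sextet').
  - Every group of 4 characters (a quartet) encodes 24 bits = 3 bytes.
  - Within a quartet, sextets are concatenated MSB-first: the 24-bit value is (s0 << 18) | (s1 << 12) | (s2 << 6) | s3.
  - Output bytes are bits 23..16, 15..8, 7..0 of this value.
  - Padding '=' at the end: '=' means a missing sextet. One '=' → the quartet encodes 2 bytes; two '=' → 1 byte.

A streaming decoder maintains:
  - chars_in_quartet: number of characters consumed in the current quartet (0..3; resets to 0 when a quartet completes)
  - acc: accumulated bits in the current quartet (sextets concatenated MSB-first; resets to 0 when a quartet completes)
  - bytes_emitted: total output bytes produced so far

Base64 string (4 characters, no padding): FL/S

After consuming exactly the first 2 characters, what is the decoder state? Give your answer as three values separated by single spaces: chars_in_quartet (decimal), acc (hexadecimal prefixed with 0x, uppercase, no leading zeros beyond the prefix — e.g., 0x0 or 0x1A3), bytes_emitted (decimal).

Answer: 2 0x14B 0

Derivation:
After char 0 ('F'=5): chars_in_quartet=1 acc=0x5 bytes_emitted=0
After char 1 ('L'=11): chars_in_quartet=2 acc=0x14B bytes_emitted=0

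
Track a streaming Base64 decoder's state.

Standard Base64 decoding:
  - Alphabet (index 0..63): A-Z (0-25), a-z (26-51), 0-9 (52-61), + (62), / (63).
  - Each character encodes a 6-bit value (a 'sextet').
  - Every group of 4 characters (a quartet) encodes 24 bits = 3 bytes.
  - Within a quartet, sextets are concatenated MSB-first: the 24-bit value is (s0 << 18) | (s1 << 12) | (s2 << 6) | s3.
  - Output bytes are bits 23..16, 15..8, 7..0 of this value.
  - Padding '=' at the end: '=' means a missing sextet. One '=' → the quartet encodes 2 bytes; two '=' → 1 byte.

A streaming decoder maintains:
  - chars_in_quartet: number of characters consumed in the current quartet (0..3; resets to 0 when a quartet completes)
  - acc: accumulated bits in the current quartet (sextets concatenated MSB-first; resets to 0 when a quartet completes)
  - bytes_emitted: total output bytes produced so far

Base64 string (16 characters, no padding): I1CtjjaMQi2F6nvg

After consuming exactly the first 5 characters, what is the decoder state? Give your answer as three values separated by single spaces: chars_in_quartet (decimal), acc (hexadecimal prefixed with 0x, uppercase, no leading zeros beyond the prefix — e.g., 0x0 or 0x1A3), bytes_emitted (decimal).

After char 0 ('I'=8): chars_in_quartet=1 acc=0x8 bytes_emitted=0
After char 1 ('1'=53): chars_in_quartet=2 acc=0x235 bytes_emitted=0
After char 2 ('C'=2): chars_in_quartet=3 acc=0x8D42 bytes_emitted=0
After char 3 ('t'=45): chars_in_quartet=4 acc=0x2350AD -> emit 23 50 AD, reset; bytes_emitted=3
After char 4 ('j'=35): chars_in_quartet=1 acc=0x23 bytes_emitted=3

Answer: 1 0x23 3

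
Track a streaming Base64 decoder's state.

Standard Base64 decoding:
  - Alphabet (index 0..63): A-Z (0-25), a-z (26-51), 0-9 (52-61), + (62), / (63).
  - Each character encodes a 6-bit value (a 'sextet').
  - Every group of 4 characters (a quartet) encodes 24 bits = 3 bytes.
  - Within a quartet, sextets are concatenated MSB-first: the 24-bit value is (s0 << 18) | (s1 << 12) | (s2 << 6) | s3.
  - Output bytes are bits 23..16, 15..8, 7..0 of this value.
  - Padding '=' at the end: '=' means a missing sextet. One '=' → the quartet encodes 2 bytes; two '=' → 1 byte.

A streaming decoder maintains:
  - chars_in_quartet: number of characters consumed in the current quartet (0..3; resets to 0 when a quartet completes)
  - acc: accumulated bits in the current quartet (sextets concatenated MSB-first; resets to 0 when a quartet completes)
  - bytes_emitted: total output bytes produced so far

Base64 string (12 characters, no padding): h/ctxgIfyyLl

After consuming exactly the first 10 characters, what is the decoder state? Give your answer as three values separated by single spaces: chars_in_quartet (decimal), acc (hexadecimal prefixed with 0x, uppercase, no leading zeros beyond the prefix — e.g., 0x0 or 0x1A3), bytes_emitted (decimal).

Answer: 2 0xCB2 6

Derivation:
After char 0 ('h'=33): chars_in_quartet=1 acc=0x21 bytes_emitted=0
After char 1 ('/'=63): chars_in_quartet=2 acc=0x87F bytes_emitted=0
After char 2 ('c'=28): chars_in_quartet=3 acc=0x21FDC bytes_emitted=0
After char 3 ('t'=45): chars_in_quartet=4 acc=0x87F72D -> emit 87 F7 2D, reset; bytes_emitted=3
After char 4 ('x'=49): chars_in_quartet=1 acc=0x31 bytes_emitted=3
After char 5 ('g'=32): chars_in_quartet=2 acc=0xC60 bytes_emitted=3
After char 6 ('I'=8): chars_in_quartet=3 acc=0x31808 bytes_emitted=3
After char 7 ('f'=31): chars_in_quartet=4 acc=0xC6021F -> emit C6 02 1F, reset; bytes_emitted=6
After char 8 ('y'=50): chars_in_quartet=1 acc=0x32 bytes_emitted=6
After char 9 ('y'=50): chars_in_quartet=2 acc=0xCB2 bytes_emitted=6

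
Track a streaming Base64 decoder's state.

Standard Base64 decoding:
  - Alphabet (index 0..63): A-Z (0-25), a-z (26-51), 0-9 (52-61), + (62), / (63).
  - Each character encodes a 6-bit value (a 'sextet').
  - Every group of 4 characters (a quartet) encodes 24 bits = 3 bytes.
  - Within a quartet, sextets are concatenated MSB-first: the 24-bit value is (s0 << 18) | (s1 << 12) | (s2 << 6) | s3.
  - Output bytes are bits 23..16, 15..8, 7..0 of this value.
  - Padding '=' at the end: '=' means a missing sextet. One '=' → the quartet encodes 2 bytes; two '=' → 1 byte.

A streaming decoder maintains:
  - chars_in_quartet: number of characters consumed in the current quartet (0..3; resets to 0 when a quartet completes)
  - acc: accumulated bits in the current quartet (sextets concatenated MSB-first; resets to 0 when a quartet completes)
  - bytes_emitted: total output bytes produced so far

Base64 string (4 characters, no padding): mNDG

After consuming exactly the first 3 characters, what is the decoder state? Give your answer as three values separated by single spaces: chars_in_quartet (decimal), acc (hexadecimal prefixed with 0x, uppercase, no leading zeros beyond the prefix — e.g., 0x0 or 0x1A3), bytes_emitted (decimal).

Answer: 3 0x26343 0

Derivation:
After char 0 ('m'=38): chars_in_quartet=1 acc=0x26 bytes_emitted=0
After char 1 ('N'=13): chars_in_quartet=2 acc=0x98D bytes_emitted=0
After char 2 ('D'=3): chars_in_quartet=3 acc=0x26343 bytes_emitted=0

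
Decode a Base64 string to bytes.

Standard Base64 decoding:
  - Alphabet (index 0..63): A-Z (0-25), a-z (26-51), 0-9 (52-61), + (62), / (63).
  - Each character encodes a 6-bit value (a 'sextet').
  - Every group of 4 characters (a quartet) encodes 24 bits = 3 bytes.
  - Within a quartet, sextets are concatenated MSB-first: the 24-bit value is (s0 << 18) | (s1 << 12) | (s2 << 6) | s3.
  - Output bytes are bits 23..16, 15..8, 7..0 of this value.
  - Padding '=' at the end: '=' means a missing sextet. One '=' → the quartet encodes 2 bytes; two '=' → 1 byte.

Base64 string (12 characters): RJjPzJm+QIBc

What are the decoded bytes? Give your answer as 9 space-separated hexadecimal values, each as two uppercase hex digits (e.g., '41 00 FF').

After char 0 ('R'=17): chars_in_quartet=1 acc=0x11 bytes_emitted=0
After char 1 ('J'=9): chars_in_quartet=2 acc=0x449 bytes_emitted=0
After char 2 ('j'=35): chars_in_quartet=3 acc=0x11263 bytes_emitted=0
After char 3 ('P'=15): chars_in_quartet=4 acc=0x4498CF -> emit 44 98 CF, reset; bytes_emitted=3
After char 4 ('z'=51): chars_in_quartet=1 acc=0x33 bytes_emitted=3
After char 5 ('J'=9): chars_in_quartet=2 acc=0xCC9 bytes_emitted=3
After char 6 ('m'=38): chars_in_quartet=3 acc=0x33266 bytes_emitted=3
After char 7 ('+'=62): chars_in_quartet=4 acc=0xCC99BE -> emit CC 99 BE, reset; bytes_emitted=6
After char 8 ('Q'=16): chars_in_quartet=1 acc=0x10 bytes_emitted=6
After char 9 ('I'=8): chars_in_quartet=2 acc=0x408 bytes_emitted=6
After char 10 ('B'=1): chars_in_quartet=3 acc=0x10201 bytes_emitted=6
After char 11 ('c'=28): chars_in_quartet=4 acc=0x40805C -> emit 40 80 5C, reset; bytes_emitted=9

Answer: 44 98 CF CC 99 BE 40 80 5C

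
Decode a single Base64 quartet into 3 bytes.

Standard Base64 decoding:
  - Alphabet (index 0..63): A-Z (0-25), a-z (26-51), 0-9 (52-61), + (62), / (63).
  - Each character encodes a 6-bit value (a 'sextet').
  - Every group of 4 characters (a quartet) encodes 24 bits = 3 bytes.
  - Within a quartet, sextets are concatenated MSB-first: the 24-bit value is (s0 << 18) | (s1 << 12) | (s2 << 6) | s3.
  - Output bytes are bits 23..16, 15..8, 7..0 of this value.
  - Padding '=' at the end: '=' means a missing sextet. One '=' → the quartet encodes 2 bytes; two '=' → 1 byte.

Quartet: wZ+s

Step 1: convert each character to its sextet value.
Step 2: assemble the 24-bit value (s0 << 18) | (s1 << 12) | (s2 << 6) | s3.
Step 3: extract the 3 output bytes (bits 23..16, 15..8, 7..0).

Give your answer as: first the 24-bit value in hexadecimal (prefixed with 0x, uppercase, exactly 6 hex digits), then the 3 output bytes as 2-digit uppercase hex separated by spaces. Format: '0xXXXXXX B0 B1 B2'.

Answer: 0xC19FAC C1 9F AC

Derivation:
Sextets: w=48, Z=25, +=62, s=44
24-bit: (48<<18) | (25<<12) | (62<<6) | 44
      = 0xC00000 | 0x019000 | 0x000F80 | 0x00002C
      = 0xC19FAC
Bytes: (v>>16)&0xFF=C1, (v>>8)&0xFF=9F, v&0xFF=AC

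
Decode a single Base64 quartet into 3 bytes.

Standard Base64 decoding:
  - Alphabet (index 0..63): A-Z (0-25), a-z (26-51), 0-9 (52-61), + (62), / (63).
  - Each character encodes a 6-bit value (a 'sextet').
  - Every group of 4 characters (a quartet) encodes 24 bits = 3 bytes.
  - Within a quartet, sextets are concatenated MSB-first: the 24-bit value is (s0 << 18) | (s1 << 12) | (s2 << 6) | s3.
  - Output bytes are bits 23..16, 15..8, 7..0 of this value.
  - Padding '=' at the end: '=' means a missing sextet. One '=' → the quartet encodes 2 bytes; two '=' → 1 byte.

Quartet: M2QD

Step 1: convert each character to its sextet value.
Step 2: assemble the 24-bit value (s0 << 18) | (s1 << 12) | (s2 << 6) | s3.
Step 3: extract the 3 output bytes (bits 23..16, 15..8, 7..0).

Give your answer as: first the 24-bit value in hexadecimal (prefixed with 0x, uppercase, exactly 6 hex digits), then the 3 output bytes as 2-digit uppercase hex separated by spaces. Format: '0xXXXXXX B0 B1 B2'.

Answer: 0x336403 33 64 03

Derivation:
Sextets: M=12, 2=54, Q=16, D=3
24-bit: (12<<18) | (54<<12) | (16<<6) | 3
      = 0x300000 | 0x036000 | 0x000400 | 0x000003
      = 0x336403
Bytes: (v>>16)&0xFF=33, (v>>8)&0xFF=64, v&0xFF=03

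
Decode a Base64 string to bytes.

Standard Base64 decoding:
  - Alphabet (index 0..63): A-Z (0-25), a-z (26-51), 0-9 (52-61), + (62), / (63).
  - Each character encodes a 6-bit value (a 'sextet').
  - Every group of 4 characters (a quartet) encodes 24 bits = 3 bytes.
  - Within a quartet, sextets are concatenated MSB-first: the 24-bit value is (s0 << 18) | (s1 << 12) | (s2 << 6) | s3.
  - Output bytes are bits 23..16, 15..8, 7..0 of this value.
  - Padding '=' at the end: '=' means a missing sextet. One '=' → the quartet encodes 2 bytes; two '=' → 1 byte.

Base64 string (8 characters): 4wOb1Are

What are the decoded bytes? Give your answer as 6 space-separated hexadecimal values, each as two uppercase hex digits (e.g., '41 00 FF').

Answer: E3 03 9B D4 0A DE

Derivation:
After char 0 ('4'=56): chars_in_quartet=1 acc=0x38 bytes_emitted=0
After char 1 ('w'=48): chars_in_quartet=2 acc=0xE30 bytes_emitted=0
After char 2 ('O'=14): chars_in_quartet=3 acc=0x38C0E bytes_emitted=0
After char 3 ('b'=27): chars_in_quartet=4 acc=0xE3039B -> emit E3 03 9B, reset; bytes_emitted=3
After char 4 ('1'=53): chars_in_quartet=1 acc=0x35 bytes_emitted=3
After char 5 ('A'=0): chars_in_quartet=2 acc=0xD40 bytes_emitted=3
After char 6 ('r'=43): chars_in_quartet=3 acc=0x3502B bytes_emitted=3
After char 7 ('e'=30): chars_in_quartet=4 acc=0xD40ADE -> emit D4 0A DE, reset; bytes_emitted=6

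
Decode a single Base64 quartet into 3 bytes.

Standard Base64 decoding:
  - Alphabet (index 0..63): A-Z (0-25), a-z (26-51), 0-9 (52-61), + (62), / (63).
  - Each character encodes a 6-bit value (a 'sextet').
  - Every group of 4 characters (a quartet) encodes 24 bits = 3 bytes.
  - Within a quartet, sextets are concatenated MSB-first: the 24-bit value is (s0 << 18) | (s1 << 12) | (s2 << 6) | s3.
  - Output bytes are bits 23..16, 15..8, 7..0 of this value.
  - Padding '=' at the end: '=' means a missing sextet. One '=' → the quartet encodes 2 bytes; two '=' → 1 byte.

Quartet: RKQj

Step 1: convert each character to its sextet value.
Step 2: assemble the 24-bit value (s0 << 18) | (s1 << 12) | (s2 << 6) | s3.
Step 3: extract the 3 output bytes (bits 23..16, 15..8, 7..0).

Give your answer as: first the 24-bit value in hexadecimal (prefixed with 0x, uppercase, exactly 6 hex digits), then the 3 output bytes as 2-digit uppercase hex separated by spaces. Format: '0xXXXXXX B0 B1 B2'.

Sextets: R=17, K=10, Q=16, j=35
24-bit: (17<<18) | (10<<12) | (16<<6) | 35
      = 0x440000 | 0x00A000 | 0x000400 | 0x000023
      = 0x44A423
Bytes: (v>>16)&0xFF=44, (v>>8)&0xFF=A4, v&0xFF=23

Answer: 0x44A423 44 A4 23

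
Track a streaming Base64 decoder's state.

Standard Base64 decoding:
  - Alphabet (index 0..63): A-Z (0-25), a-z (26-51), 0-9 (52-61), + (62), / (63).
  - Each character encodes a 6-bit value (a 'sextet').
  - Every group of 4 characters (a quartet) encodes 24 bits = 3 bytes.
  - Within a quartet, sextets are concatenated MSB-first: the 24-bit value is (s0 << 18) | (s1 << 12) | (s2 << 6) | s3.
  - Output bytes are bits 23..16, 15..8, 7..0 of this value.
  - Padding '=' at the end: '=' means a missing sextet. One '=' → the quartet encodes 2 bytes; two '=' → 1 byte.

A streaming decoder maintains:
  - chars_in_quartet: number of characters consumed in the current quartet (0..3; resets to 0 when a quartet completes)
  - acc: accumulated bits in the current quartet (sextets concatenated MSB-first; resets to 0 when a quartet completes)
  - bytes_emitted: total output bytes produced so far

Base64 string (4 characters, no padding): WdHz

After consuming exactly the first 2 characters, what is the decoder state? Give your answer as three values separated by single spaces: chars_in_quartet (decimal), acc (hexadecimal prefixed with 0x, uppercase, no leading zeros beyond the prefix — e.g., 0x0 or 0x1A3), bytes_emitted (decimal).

After char 0 ('W'=22): chars_in_quartet=1 acc=0x16 bytes_emitted=0
After char 1 ('d'=29): chars_in_quartet=2 acc=0x59D bytes_emitted=0

Answer: 2 0x59D 0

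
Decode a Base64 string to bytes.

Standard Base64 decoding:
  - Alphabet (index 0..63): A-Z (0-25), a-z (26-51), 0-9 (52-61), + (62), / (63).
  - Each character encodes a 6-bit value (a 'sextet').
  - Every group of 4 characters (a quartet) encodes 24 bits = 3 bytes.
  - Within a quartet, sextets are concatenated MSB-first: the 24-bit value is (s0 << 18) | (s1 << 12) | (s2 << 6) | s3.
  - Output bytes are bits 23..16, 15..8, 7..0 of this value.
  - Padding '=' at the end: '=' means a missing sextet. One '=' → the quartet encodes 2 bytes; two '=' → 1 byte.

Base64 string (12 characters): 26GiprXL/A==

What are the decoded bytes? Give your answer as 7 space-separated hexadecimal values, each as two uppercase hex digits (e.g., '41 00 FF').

Answer: DB A1 A2 A6 B5 CB FC

Derivation:
After char 0 ('2'=54): chars_in_quartet=1 acc=0x36 bytes_emitted=0
After char 1 ('6'=58): chars_in_quartet=2 acc=0xDBA bytes_emitted=0
After char 2 ('G'=6): chars_in_quartet=3 acc=0x36E86 bytes_emitted=0
After char 3 ('i'=34): chars_in_quartet=4 acc=0xDBA1A2 -> emit DB A1 A2, reset; bytes_emitted=3
After char 4 ('p'=41): chars_in_quartet=1 acc=0x29 bytes_emitted=3
After char 5 ('r'=43): chars_in_quartet=2 acc=0xA6B bytes_emitted=3
After char 6 ('X'=23): chars_in_quartet=3 acc=0x29AD7 bytes_emitted=3
After char 7 ('L'=11): chars_in_quartet=4 acc=0xA6B5CB -> emit A6 B5 CB, reset; bytes_emitted=6
After char 8 ('/'=63): chars_in_quartet=1 acc=0x3F bytes_emitted=6
After char 9 ('A'=0): chars_in_quartet=2 acc=0xFC0 bytes_emitted=6
Padding '==': partial quartet acc=0xFC0 -> emit FC; bytes_emitted=7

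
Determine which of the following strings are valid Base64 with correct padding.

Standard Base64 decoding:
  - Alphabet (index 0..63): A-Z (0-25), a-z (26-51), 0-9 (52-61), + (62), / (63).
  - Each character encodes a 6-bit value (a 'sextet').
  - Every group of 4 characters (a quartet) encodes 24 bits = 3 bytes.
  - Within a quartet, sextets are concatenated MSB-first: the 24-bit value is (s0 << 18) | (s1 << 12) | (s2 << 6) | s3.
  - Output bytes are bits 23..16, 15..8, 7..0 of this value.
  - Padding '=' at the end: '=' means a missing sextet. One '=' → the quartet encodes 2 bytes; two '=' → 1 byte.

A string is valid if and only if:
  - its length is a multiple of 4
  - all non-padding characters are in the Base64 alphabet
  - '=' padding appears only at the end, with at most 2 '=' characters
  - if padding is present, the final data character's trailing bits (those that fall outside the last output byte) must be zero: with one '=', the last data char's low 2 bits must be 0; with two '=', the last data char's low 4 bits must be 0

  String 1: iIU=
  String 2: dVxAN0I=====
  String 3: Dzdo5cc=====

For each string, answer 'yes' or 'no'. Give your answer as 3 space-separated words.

Answer: yes no no

Derivation:
String 1: 'iIU=' → valid
String 2: 'dVxAN0I=====' → invalid (5 pad chars (max 2))
String 3: 'Dzdo5cc=====' → invalid (5 pad chars (max 2))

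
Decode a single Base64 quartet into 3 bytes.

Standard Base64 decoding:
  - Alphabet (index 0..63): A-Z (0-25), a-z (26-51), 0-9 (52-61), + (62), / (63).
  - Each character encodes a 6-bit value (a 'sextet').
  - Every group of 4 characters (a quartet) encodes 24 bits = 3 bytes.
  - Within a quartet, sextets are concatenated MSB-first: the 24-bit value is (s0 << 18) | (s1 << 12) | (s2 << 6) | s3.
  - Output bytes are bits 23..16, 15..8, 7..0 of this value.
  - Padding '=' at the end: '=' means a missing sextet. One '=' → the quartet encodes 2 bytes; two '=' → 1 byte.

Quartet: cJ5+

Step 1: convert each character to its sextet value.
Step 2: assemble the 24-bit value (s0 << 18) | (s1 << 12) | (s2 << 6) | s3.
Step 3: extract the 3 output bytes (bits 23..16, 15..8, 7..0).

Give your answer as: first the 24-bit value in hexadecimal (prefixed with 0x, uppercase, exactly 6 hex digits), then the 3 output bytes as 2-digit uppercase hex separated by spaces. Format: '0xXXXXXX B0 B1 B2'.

Answer: 0x709E7E 70 9E 7E

Derivation:
Sextets: c=28, J=9, 5=57, +=62
24-bit: (28<<18) | (9<<12) | (57<<6) | 62
      = 0x700000 | 0x009000 | 0x000E40 | 0x00003E
      = 0x709E7E
Bytes: (v>>16)&0xFF=70, (v>>8)&0xFF=9E, v&0xFF=7E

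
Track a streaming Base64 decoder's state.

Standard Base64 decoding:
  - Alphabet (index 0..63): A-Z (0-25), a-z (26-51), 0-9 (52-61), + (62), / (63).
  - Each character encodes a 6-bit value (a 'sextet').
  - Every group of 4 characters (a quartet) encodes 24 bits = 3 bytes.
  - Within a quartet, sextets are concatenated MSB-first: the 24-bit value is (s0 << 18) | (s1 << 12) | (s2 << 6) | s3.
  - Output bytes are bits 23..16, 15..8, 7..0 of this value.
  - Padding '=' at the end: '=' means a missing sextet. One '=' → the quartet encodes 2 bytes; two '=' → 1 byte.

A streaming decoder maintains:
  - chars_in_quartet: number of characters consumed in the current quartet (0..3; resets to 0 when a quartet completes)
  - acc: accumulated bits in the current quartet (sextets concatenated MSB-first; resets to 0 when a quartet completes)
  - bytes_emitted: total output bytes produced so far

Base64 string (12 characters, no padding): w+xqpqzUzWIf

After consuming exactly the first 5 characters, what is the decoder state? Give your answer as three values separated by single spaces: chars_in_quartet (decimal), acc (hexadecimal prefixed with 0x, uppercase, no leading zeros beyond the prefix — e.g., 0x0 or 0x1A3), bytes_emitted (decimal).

After char 0 ('w'=48): chars_in_quartet=1 acc=0x30 bytes_emitted=0
After char 1 ('+'=62): chars_in_quartet=2 acc=0xC3E bytes_emitted=0
After char 2 ('x'=49): chars_in_quartet=3 acc=0x30FB1 bytes_emitted=0
After char 3 ('q'=42): chars_in_quartet=4 acc=0xC3EC6A -> emit C3 EC 6A, reset; bytes_emitted=3
After char 4 ('p'=41): chars_in_quartet=1 acc=0x29 bytes_emitted=3

Answer: 1 0x29 3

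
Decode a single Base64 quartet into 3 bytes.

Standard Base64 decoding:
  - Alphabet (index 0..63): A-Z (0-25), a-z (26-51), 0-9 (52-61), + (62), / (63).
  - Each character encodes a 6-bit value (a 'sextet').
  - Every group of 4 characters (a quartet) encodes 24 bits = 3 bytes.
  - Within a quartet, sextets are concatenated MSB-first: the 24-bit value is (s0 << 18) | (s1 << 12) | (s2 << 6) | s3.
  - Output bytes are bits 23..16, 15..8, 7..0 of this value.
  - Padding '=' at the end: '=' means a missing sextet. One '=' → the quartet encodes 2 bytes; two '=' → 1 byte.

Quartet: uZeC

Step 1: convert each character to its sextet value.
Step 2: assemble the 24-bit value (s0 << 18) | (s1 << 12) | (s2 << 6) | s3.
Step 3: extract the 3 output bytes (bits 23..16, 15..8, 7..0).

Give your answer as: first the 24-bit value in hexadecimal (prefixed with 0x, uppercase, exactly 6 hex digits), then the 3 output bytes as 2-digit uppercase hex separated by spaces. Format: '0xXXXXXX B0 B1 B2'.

Sextets: u=46, Z=25, e=30, C=2
24-bit: (46<<18) | (25<<12) | (30<<6) | 2
      = 0xB80000 | 0x019000 | 0x000780 | 0x000002
      = 0xB99782
Bytes: (v>>16)&0xFF=B9, (v>>8)&0xFF=97, v&0xFF=82

Answer: 0xB99782 B9 97 82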